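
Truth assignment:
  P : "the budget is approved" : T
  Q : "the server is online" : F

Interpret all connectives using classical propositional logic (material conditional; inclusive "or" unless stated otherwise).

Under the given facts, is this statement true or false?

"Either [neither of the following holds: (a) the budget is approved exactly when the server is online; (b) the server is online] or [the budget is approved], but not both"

Parsed as ((P iff Q) nor Q) xor P

P iff Q = True iff False = False
(P iff Q) nor Q = False nor False = True
((P iff Q) nor Q) xor P = True xor True = False

False.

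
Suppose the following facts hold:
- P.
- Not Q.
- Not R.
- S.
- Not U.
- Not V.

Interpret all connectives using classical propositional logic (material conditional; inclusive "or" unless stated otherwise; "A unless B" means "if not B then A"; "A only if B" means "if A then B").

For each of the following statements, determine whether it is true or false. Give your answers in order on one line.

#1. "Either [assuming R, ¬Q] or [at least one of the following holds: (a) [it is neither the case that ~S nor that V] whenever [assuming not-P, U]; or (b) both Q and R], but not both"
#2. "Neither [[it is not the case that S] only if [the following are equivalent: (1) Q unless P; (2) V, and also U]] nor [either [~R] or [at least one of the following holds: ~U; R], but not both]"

#1 F, #2 F

#1: Formalization: (R -> ~Q) xor (((~P -> U) -> (~S nor V)) | (Q & R))

~Q = ~F = T
R -> ~Q = F -> T = T
~P = ~T = F
~P -> U = F -> F = T
~S = ~T = F
~S nor V = F nor F = T
(~P -> U) -> (~S nor V) = T -> T = T
Q & R = F & F = F
((~P -> U) -> (~S nor V)) | (Q & R) = T | F = T
(R -> ~Q) xor (((~P -> U) -> (~S nor V)) | (Q & R)) = T xor T = F
Hence #1 is false.

#2: In symbols: (~S -> ((Q | P) <-> (V & U))) nor (~R xor (~U | R))

~S = ~T = F
Q | P = F | T = T
V & U = F & F = F
(Q | P) <-> (V & U) = T <-> F = F
~S -> ((Q | P) <-> (V & U)) = F -> F = T
~R = ~F = T
~U = ~F = T
~U | R = T | F = T
~R xor (~U | R) = T xor T = F
(~S -> ((Q | P) <-> (V & U))) nor (~R xor (~U | R)) = T nor F = F
So #2 is false.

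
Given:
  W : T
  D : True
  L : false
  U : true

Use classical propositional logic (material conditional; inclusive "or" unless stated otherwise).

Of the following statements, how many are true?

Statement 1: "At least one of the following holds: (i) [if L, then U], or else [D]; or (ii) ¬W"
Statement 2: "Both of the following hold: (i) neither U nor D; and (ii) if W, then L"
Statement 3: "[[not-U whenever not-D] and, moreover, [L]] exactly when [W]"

1

Statement 1: In symbols: ((L -> U) or D) or not W

L -> U = False -> True = True
(L -> U) or D = True or True = True
not W = not True = False
((L -> U) or D) or not W = True or False = True
So Statement 1 is true.

Statement 2: In symbols: (U nor D) and (W -> L)

U nor D = True nor True = False
W -> L = True -> False = False
(U nor D) and (W -> L) = False and False = False
Hence Statement 2 is false.

Statement 3: Formalization: ((not D -> not U) and L) iff W

not D = not True = False
not U = not True = False
not D -> not U = False -> False = True
(not D -> not U) and L = True and False = False
((not D -> not U) and L) iff W = False iff True = False
Thus Statement 3 is false.

Count: 1.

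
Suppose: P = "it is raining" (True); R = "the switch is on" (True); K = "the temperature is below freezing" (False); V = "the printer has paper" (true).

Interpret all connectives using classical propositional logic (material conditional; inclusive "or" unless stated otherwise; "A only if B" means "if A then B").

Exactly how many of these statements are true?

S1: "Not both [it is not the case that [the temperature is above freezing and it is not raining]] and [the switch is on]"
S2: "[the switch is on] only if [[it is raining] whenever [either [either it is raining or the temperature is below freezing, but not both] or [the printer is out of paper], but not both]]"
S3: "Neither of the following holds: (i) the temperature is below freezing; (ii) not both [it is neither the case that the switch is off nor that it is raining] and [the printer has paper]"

1

S1: This is ¬(¬K ∧ ¬P) ↑ R.

¬K = ¬F = T
¬P = ¬T = F
¬K ∧ ¬P = T ∧ F = F
¬(¬K ∧ ¬P) = ¬F = T
¬(¬K ∧ ¬P) ↑ R = T ↑ T = F
So S1 is false.

S2: In symbols: R → (((P ⊕ K) ⊕ ¬V) → P)

P ⊕ K = T ⊕ F = T
¬V = ¬T = F
(P ⊕ K) ⊕ ¬V = T ⊕ F = T
((P ⊕ K) ⊕ ¬V) → P = T → T = T
R → (((P ⊕ K) ⊕ ¬V) → P) = T → T = T
So S2 is true.

S3: In symbols: K ↓ ((¬R ↓ P) ↑ V)

¬R = ¬T = F
¬R ↓ P = F ↓ T = F
(¬R ↓ P) ↑ V = F ↑ T = T
K ↓ ((¬R ↓ P) ↑ V) = F ↓ T = F
Hence S3 is false.

Count: 1.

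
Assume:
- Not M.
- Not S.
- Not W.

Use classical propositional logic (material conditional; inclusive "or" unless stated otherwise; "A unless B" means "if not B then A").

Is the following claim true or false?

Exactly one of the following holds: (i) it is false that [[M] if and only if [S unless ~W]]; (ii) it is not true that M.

False

Formalization: not (M iff (S or not W)) xor not M

not W = not False = True
S or not W = False or True = True
M iff (S or not W) = False iff True = False
not (M iff (S or not W)) = not False = True
not M = not False = True
not (M iff (S or not W)) xor not M = True xor True = False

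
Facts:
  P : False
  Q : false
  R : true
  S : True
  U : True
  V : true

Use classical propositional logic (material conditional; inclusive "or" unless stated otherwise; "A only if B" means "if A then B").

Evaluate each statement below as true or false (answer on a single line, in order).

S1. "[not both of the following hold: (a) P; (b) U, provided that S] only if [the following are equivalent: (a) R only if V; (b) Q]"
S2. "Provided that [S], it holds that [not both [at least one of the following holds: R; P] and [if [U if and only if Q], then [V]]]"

S1 false; S2 false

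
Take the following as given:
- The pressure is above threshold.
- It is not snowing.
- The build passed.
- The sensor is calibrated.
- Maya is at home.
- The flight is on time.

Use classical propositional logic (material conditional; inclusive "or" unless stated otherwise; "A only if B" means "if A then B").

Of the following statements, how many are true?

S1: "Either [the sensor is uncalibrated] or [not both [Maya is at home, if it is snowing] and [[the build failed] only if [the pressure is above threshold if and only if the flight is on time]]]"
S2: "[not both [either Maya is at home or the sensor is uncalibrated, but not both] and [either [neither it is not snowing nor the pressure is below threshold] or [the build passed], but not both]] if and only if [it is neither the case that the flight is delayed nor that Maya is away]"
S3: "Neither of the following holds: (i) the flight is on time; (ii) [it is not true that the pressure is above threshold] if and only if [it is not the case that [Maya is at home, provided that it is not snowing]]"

0

Let S = "the sensor is calibrated" (T), Q = "it is snowing" (F), U = "Maya is at home" (T), R = "the build passed" (T), P = "the pressure is above threshold" (T), V = "the flight is delayed" (F).

S1: Parsed as ¬S ∨ ((Q → U) ↑ (¬R → (P ↔ ¬V)))

¬S = ¬T = F
Q → U = F → T = T
¬R = ¬T = F
¬V = ¬F = T
P ↔ ¬V = T ↔ T = T
¬R → (P ↔ ¬V) = F → T = T
(Q → U) ↑ (¬R → (P ↔ ¬V)) = T ↑ T = F
¬S ∨ ((Q → U) ↑ (¬R → (P ↔ ¬V))) = F ∨ F = F
Thus S1 is false.

S2: In symbols: ((U ⊕ ¬S) ↑ ((¬Q ↓ ¬P) ⊕ R)) ↔ (V ↓ ¬U)

¬S = ¬T = F
U ⊕ ¬S = T ⊕ F = T
¬Q = ¬F = T
¬P = ¬T = F
¬Q ↓ ¬P = T ↓ F = F
(¬Q ↓ ¬P) ⊕ R = F ⊕ T = T
(U ⊕ ¬S) ↑ ((¬Q ↓ ¬P) ⊕ R) = T ↑ T = F
¬U = ¬T = F
V ↓ ¬U = F ↓ F = T
((U ⊕ ¬S) ↑ ((¬Q ↓ ¬P) ⊕ R)) ↔ (V ↓ ¬U) = F ↔ T = F
Hence S2 is false.

S3: Parsed as ¬V ↓ (¬P ↔ ¬(¬Q → U))

¬V = ¬F = T
¬P = ¬T = F
¬Q = ¬F = T
¬Q → U = T → T = T
¬(¬Q → U) = ¬T = F
¬P ↔ ¬(¬Q → U) = F ↔ F = T
¬V ↓ (¬P ↔ ¬(¬Q → U)) = T ↓ T = F
So S3 is false.

Count: 0.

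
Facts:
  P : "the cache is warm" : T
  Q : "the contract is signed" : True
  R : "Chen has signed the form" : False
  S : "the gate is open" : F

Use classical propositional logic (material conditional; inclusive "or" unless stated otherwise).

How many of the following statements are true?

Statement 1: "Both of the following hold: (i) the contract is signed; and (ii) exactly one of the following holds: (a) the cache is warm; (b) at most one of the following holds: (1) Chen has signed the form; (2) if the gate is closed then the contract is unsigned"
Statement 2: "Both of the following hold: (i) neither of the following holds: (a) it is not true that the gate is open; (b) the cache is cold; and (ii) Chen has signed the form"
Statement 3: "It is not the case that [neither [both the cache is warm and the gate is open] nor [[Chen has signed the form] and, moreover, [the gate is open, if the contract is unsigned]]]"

Statement 1: This is Q and (P xor (R nand (not S -> not Q))).

not S = not False = True
not Q = not True = False
not S -> not Q = True -> False = False
R nand (not S -> not Q) = False nand False = True
P xor (R nand (not S -> not Q)) = True xor True = False
Q and (P xor (R nand (not S -> not Q))) = True and False = False
Hence Statement 1 is false.

Statement 2: In symbols: (not S nor not P) and R

not S = not False = True
not P = not True = False
not S nor not P = True nor False = False
(not S nor not P) and R = False and False = False
So Statement 2 is false.

Statement 3: This is not ((P and S) nor (R and (not Q -> S))).

P and S = True and False = False
not Q = not True = False
not Q -> S = False -> False = True
R and (not Q -> S) = False and True = False
(P and S) nor (R and (not Q -> S)) = False nor False = True
not ((P and S) nor (R and (not Q -> S))) = not True = False
Thus Statement 3 is false.

True statements: 0 (none).

0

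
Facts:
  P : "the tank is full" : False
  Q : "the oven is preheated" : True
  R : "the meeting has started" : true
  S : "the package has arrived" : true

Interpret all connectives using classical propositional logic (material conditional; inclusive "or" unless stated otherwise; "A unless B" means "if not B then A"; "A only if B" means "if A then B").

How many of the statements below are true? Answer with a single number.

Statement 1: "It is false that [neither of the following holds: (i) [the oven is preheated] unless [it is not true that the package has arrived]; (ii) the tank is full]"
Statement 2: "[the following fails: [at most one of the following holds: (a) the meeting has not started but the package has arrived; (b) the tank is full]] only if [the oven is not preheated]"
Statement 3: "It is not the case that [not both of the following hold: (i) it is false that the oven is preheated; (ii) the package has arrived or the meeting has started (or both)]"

2

Statement 1: In symbols: not ((Q or not S) nor P)

not S = not True = False
Q or not S = True or False = True
(Q or not S) nor P = True nor False = False
not ((Q or not S) nor P) = not False = True
So Statement 1 is true.

Statement 2: Formalization: not ((not R and S) nand P) -> not Q

not R = not True = False
not R and S = False and True = False
(not R and S) nand P = False nand False = True
not ((not R and S) nand P) = not True = False
not Q = not True = False
not ((not R and S) nand P) -> not Q = False -> False = True
Hence Statement 2 is true.

Statement 3: This is not (not Q nand (S or R)).

not Q = not True = False
S or R = True or True = True
not Q nand (S or R) = False nand True = True
not (not Q nand (S or R)) = not True = False
So Statement 3 is false.

2 of the 3 statements are true (Statement 1, Statement 2).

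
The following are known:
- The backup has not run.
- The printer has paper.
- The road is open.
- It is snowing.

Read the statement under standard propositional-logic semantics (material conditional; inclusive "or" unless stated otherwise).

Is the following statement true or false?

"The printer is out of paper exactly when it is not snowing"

Let Q = "the printer has paper" (T), S = "it is snowing" (T).
In symbols: ~Q <-> ~S

~Q = ~T = F
~S = ~T = F
~Q <-> ~S = F <-> F = T

true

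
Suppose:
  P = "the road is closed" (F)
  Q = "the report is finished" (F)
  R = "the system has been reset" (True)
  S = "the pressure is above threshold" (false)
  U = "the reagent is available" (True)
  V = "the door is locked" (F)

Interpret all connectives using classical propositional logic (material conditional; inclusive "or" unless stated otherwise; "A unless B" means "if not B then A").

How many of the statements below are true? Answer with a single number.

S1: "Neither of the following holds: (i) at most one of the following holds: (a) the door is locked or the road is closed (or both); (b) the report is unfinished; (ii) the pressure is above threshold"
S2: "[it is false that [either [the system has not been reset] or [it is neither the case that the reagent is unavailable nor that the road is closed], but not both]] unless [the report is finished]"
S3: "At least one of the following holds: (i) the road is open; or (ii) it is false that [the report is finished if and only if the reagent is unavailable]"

S1: This is ((V ∨ P) ↑ ¬Q) ↓ S.

V ∨ P = F ∨ F = F
¬Q = ¬F = T
(V ∨ P) ↑ ¬Q = F ↑ T = T
((V ∨ P) ↑ ¬Q) ↓ S = T ↓ F = F
Hence S1 is false.

S2: Parsed as ¬(¬R ⊕ (¬U ↓ P)) ∨ Q

¬R = ¬T = F
¬U = ¬T = F
¬U ↓ P = F ↓ F = T
¬R ⊕ (¬U ↓ P) = F ⊕ T = T
¬(¬R ⊕ (¬U ↓ P)) = ¬T = F
¬(¬R ⊕ (¬U ↓ P)) ∨ Q = F ∨ F = F
So S2 is false.

S3: In symbols: ¬P ∨ ¬(Q ↔ ¬U)

¬P = ¬F = T
¬U = ¬T = F
Q ↔ ¬U = F ↔ F = T
¬(Q ↔ ¬U) = ¬T = F
¬P ∨ ¬(Q ↔ ¬U) = T ∨ F = T
Thus S3 is true.

1 of the 3 statements is true (S3).

1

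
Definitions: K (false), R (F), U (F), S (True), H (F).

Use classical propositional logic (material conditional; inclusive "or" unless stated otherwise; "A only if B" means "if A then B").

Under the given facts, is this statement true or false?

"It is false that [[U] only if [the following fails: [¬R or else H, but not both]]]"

This is not (U -> not (not R xor H)).

not R = not False = True
not R xor H = True xor False = True
not (not R xor H) = not True = False
U -> not (not R xor H) = False -> False = True
not (U -> not (not R xor H)) = not True = False

False.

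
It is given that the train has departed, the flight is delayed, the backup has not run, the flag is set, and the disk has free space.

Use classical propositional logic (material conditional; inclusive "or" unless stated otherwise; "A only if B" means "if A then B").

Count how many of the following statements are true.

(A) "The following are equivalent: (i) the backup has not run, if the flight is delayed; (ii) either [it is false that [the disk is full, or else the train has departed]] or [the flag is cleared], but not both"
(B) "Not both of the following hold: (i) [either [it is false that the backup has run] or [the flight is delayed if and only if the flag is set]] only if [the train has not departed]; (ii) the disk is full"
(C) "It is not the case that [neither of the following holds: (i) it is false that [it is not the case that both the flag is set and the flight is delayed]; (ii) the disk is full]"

Let Q = "the flight is delayed" (True), R = "the backup has run" (False), U = "the disk is full" (False), P = "the train has departed" (True), S = "the flag is set" (True).

(A): This is (Q -> not R) iff (not (U or P) xor not S).

not R = not False = True
Q -> not R = True -> True = True
U or P = False or True = True
not (U or P) = not True = False
not S = not True = False
not (U or P) xor not S = False xor False = False
(Q -> not R) iff (not (U or P) xor not S) = True iff False = False
Hence (A) is false.

(B): This is ((not R or (Q iff S)) -> not P) nand U.

not R = not False = True
Q iff S = True iff True = True
not R or (Q iff S) = True or True = True
not P = not True = False
(not R or (Q iff S)) -> not P = True -> False = False
((not R or (Q iff S)) -> not P) nand U = False nand False = True
So (B) is true.

(C): This is not (not (S nand Q) nor U).

S nand Q = True nand True = False
not (S nand Q) = not False = True
not (S nand Q) nor U = True nor False = False
not (not (S nand Q) nor U) = not False = True
Hence (C) is true.

2 of the 3 statements are true ((B), (C)).

2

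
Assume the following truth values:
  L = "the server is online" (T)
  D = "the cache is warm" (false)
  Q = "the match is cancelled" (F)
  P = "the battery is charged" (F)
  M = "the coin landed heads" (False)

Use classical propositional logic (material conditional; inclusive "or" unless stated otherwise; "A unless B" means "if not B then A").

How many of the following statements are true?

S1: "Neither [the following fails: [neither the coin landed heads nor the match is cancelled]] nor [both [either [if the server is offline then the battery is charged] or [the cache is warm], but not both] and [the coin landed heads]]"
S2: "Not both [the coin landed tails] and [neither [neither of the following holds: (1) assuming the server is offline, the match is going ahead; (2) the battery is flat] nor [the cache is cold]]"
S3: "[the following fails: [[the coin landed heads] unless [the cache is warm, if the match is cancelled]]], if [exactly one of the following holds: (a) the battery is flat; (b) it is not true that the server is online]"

2

S1: Parsed as ~(M nor Q) nor (((~L -> P) xor D) & M)

M nor Q = F nor F = T
~(M nor Q) = ~T = F
~L = ~T = F
~L -> P = F -> F = T
(~L -> P) xor D = T xor F = T
((~L -> P) xor D) & M = T & F = F
~(M nor Q) nor (((~L -> P) xor D) & M) = F nor F = T
Thus S1 is true.

S2: This is ~M nand (((~L -> ~Q) nor ~P) nor ~D).

~M = ~F = T
~L = ~T = F
~Q = ~F = T
~L -> ~Q = F -> T = T
~P = ~F = T
(~L -> ~Q) nor ~P = T nor T = F
~D = ~F = T
((~L -> ~Q) nor ~P) nor ~D = F nor T = F
~M nand (((~L -> ~Q) nor ~P) nor ~D) = T nand F = T
So S2 is true.

S3: This is (~P xor ~L) -> ~(M | (Q -> D)).

~P = ~F = T
~L = ~T = F
~P xor ~L = T xor F = T
Q -> D = F -> F = T
M | (Q -> D) = F | T = T
~(M | (Q -> D)) = ~T = F
(~P xor ~L) -> ~(M | (Q -> D)) = T -> F = F
Thus S3 is false.

2 of the 3 statements are true (S1, S2).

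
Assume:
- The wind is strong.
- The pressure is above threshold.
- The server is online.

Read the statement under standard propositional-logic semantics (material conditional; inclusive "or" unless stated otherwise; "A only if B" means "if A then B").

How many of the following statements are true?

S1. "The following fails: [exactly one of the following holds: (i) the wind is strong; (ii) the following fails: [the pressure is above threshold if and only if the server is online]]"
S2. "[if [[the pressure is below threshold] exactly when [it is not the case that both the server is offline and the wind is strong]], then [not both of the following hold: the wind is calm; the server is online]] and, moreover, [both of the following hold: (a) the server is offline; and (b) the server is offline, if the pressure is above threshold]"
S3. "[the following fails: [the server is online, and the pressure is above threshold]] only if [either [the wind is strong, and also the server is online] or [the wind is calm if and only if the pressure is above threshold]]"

1

Let P = "the wind is strong" (True), Q = "the pressure is above threshold" (True), R = "the server is online" (True).

S1: Parsed as not (P xor not (Q iff R))

Q iff R = True iff True = True
not (Q iff R) = not True = False
P xor not (Q iff R) = True xor False = True
not (P xor not (Q iff R)) = not True = False
Hence S1 is false.

S2: This is ((not Q iff (not R nand P)) -> (not P nand R)) and (not R and (Q -> not R)).

not Q = not True = False
not R = not True = False
not R nand P = False nand True = True
not Q iff (not R nand P) = False iff True = False
not P = not True = False
not P nand R = False nand True = True
(not Q iff (not R nand P)) -> (not P nand R) = False -> True = True
not R = not True = False
not R = not True = False
Q -> not R = True -> False = False
not R and (Q -> not R) = False and False = False
((not Q iff (not R nand P)) -> (not P nand R)) and (not R and (Q -> not R)) = True and False = False
Thus S2 is false.

S3: This is not (R and Q) -> ((P and R) or (not P iff Q)).

R and Q = True and True = True
not (R and Q) = not True = False
P and R = True and True = True
not P = not True = False
not P iff Q = False iff True = False
(P and R) or (not P iff Q) = True or False = True
not (R and Q) -> ((P and R) or (not P iff Q)) = False -> True = True
Thus S3 is true.

True statements: 1 (S3).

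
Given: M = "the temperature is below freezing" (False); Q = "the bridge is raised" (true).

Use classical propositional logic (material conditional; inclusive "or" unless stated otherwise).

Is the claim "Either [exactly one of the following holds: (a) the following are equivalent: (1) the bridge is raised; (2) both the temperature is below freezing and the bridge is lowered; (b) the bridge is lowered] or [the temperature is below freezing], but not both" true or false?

Values: Q=T, M=F.
Parsed as ((Q ↔ (M ∧ ¬Q)) ⊕ ¬Q) ⊕ M

¬Q = ¬T = F
M ∧ ¬Q = F ∧ F = F
Q ↔ (M ∧ ¬Q) = T ↔ F = F
¬Q = ¬T = F
(Q ↔ (M ∧ ¬Q)) ⊕ ¬Q = F ⊕ F = F
((Q ↔ (M ∧ ¬Q)) ⊕ ¬Q) ⊕ M = F ⊕ F = F

The statement is false.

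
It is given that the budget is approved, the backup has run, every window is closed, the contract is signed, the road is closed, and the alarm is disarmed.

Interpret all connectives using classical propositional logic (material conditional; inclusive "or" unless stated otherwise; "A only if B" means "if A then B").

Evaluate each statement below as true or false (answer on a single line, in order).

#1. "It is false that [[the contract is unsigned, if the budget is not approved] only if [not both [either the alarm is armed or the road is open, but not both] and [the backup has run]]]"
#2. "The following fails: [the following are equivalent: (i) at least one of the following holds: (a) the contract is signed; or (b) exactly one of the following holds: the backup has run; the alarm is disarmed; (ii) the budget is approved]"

Let P = "the budget is approved" (T), S = "the contract is signed" (T), V = "the alarm is armed" (F), U = "the road is closed" (T), Q = "the backup has run" (T).

#1: This is ~((~P -> ~S) -> ((V xor ~U) nand Q)).

~P = ~T = F
~S = ~T = F
~P -> ~S = F -> F = T
~U = ~T = F
V xor ~U = F xor F = F
(V xor ~U) nand Q = F nand T = T
(~P -> ~S) -> ((V xor ~U) nand Q) = T -> T = T
~((~P -> ~S) -> ((V xor ~U) nand Q)) = ~T = F
Thus #1 is false.

#2: Parsed as ~((S | (Q xor ~V)) <-> P)

~V = ~F = T
Q xor ~V = T xor T = F
S | (Q xor ~V) = T | F = T
(S | (Q xor ~V)) <-> P = T <-> T = T
~((S | (Q xor ~V)) <-> P) = ~T = F
Hence #2 is false.

#1 F / #2 F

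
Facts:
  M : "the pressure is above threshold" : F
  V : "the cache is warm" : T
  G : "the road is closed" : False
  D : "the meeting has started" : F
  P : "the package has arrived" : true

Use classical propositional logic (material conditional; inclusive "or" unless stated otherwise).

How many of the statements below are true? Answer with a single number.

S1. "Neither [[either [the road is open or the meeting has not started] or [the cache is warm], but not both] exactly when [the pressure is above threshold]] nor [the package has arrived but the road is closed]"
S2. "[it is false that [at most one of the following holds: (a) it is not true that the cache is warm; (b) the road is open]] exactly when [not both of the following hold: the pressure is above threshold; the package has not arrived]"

0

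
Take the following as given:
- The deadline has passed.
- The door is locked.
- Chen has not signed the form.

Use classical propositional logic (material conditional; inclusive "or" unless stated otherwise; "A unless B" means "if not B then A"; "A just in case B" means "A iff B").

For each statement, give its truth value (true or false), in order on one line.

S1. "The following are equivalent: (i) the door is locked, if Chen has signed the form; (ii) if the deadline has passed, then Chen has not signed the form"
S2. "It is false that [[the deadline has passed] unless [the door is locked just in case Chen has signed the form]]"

S1 True, S2 False

Let U = "Chen has signed the form" (F), Q = "the door is locked" (T), R = "the deadline has passed" (T).

S1: In symbols: (U → Q) ↔ (R → ¬U)

U → Q = F → T = T
¬U = ¬F = T
R → ¬U = T → T = T
(U → Q) ↔ (R → ¬U) = T ↔ T = T
Hence S1 is true.

S2: Parsed as ¬(R ∨ (Q ↔ U))

Q ↔ U = T ↔ F = F
R ∨ (Q ↔ U) = T ∨ F = T
¬(R ∨ (Q ↔ U)) = ¬T = F
Thus S2 is false.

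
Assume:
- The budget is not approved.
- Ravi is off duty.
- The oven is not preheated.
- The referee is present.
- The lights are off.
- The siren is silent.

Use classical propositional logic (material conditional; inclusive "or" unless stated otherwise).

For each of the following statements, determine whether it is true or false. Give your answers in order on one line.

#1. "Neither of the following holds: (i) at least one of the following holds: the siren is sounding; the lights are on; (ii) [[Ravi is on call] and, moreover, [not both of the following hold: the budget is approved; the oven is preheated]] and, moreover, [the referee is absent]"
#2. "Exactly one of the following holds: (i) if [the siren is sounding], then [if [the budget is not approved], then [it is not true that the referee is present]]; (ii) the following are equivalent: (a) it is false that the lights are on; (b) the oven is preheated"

Let S = "the siren is sounding" (F), V = "the lights are on" (F), P = "Ravi is on call" (F), U = "the budget is approved" (F), D = "the oven is preheated" (F), W = "the referee is present" (T).

#1: In symbols: (S | V) nor ((P & (U nand D)) & ~W)

S | V = F | F = F
U nand D = F nand F = T
P & (U nand D) = F & T = F
~W = ~T = F
(P & (U nand D)) & ~W = F & F = F
(S | V) nor ((P & (U nand D)) & ~W) = F nor F = T
So #1 is true.

#2: Parsed as (S -> (~U -> ~W)) xor (~V <-> D)

~U = ~F = T
~W = ~T = F
~U -> ~W = T -> F = F
S -> (~U -> ~W) = F -> F = T
~V = ~F = T
~V <-> D = T <-> F = F
(S -> (~U -> ~W)) xor (~V <-> D) = T xor F = T
Thus #2 is true.

#1 T; #2 T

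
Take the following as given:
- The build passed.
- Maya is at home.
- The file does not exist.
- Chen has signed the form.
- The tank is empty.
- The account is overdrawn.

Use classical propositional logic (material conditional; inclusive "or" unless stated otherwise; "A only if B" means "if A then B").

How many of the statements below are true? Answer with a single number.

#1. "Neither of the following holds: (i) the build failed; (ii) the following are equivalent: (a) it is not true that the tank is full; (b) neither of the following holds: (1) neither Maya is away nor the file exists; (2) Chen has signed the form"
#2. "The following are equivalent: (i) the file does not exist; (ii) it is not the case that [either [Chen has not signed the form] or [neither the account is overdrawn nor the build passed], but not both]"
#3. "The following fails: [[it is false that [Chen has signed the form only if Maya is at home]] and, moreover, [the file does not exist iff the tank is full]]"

Let D = "the build passed" (True), H = "the tank is full" (False), P = "Maya is at home" (True), L = "the file exists" (False), K = "Chen has signed the form" (True), N = "the account is overdrawn" (True).

#1: Parsed as not D nor (not H iff ((not P nor L) nor K))

not D = not True = False
not H = not False = True
not P = not True = False
not P nor L = False nor False = True
(not P nor L) nor K = True nor True = False
not H iff ((not P nor L) nor K) = True iff False = False
not D nor (not H iff ((not P nor L) nor K)) = False nor False = True
So #1 is true.

#2: Formalization: not L iff not (not K xor (N nor D))

not L = not False = True
not K = not True = False
N nor D = True nor True = False
not K xor (N nor D) = False xor False = False
not (not K xor (N nor D)) = not False = True
not L iff not (not K xor (N nor D)) = True iff True = True
So #2 is true.

#3: This is not (not (K -> P) and (not L iff H)).

K -> P = True -> True = True
not (K -> P) = not True = False
not L = not False = True
not L iff H = True iff False = False
not (K -> P) and (not L iff H) = False and False = False
not (not (K -> P) and (not L iff H)) = not False = True
Thus #3 is true.

True statements: 3 (#1, #2, #3).

3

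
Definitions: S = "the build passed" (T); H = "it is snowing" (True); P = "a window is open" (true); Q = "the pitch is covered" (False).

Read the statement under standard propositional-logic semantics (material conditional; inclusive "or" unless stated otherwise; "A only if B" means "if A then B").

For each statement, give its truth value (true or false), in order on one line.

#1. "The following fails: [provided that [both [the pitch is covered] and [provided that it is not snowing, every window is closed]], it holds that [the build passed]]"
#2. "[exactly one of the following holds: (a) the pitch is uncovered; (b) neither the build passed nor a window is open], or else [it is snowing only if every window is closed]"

#1 false, #2 true

#1: Formalization: not ((Q and (not H -> not P)) -> S)

not H = not True = False
not P = not True = False
not H -> not P = False -> False = True
Q and (not H -> not P) = False and True = False
(Q and (not H -> not P)) -> S = False -> True = True
not ((Q and (not H -> not P)) -> S) = not True = False
So #1 is false.

#2: Parsed as (not Q xor (S nor P)) or (H -> not P)

not Q = not False = True
S nor P = True nor True = False
not Q xor (S nor P) = True xor False = True
not P = not True = False
H -> not P = True -> False = False
(not Q xor (S nor P)) or (H -> not P) = True or False = True
Hence #2 is true.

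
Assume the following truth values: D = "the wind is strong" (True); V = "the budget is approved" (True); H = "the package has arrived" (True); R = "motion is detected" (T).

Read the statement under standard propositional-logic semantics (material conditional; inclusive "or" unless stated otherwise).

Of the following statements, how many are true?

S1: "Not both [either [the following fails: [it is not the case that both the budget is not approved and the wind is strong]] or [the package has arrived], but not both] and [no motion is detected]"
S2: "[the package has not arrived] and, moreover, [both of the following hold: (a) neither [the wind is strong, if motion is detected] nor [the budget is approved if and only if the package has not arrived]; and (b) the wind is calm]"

S1: This is (~(~V nand D) xor H) nand ~R.

~V = ~T = F
~V nand D = F nand T = T
~(~V nand D) = ~T = F
~(~V nand D) xor H = F xor T = T
~R = ~T = F
(~(~V nand D) xor H) nand ~R = T nand F = T
So S1 is true.

S2: Formalization: ~H & (((R -> D) nor (V <-> ~H)) & ~D)

~H = ~T = F
R -> D = T -> T = T
~H = ~T = F
V <-> ~H = T <-> F = F
(R -> D) nor (V <-> ~H) = T nor F = F
~D = ~T = F
((R -> D) nor (V <-> ~H)) & ~D = F & F = F
~H & (((R -> D) nor (V <-> ~H)) & ~D) = F & F = F
So S2 is false.

Count: 1.

1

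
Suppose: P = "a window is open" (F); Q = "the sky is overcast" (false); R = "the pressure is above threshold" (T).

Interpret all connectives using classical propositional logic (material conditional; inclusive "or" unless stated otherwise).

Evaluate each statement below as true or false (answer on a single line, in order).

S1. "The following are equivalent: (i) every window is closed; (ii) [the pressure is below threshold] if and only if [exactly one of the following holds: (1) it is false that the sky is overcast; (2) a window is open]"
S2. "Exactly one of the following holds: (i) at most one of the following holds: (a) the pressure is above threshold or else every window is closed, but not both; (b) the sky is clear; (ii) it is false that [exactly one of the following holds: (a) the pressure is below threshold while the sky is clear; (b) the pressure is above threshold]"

S1: In symbols: ¬P ↔ (¬R ↔ (¬Q ⊕ P))

¬P = ¬F = T
¬R = ¬T = F
¬Q = ¬F = T
¬Q ⊕ P = T ⊕ F = T
¬R ↔ (¬Q ⊕ P) = F ↔ T = F
¬P ↔ (¬R ↔ (¬Q ⊕ P)) = T ↔ F = F
Hence S1 is false.

S2: Formalization: ((R ⊕ ¬P) ↑ ¬Q) ⊕ ¬((¬R ∧ ¬Q) ⊕ R)

¬P = ¬F = T
R ⊕ ¬P = T ⊕ T = F
¬Q = ¬F = T
(R ⊕ ¬P) ↑ ¬Q = F ↑ T = T
¬R = ¬T = F
¬Q = ¬F = T
¬R ∧ ¬Q = F ∧ T = F
(¬R ∧ ¬Q) ⊕ R = F ⊕ T = T
¬((¬R ∧ ¬Q) ⊕ R) = ¬T = F
((R ⊕ ¬P) ↑ ¬Q) ⊕ ¬((¬R ∧ ¬Q) ⊕ R) = T ⊕ F = T
So S2 is true.

S1 False, S2 True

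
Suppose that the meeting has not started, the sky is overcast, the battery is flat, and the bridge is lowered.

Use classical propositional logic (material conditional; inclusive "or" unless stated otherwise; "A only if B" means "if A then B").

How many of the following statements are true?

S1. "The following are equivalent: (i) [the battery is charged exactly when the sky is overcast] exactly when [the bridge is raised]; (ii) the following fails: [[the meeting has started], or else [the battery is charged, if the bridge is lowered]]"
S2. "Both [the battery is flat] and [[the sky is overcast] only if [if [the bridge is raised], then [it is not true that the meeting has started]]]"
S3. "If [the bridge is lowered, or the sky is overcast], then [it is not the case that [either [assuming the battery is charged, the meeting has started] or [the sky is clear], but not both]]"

Let V = "the battery is charged" (F), G = "the sky is overcast" (T), D = "the bridge is raised" (F), R = "the meeting has started" (F).

S1: Formalization: ((V ↔ G) ↔ D) ↔ ¬(R ∨ (¬D → V))

V ↔ G = F ↔ T = F
(V ↔ G) ↔ D = F ↔ F = T
¬D = ¬F = T
¬D → V = T → F = F
R ∨ (¬D → V) = F ∨ F = F
¬(R ∨ (¬D → V)) = ¬F = T
((V ↔ G) ↔ D) ↔ ¬(R ∨ (¬D → V)) = T ↔ T = T
So S1 is true.

S2: Formalization: ¬V ∧ (G → (D → ¬R))

¬V = ¬F = T
¬R = ¬F = T
D → ¬R = F → T = T
G → (D → ¬R) = T → T = T
¬V ∧ (G → (D → ¬R)) = T ∧ T = T
Hence S2 is true.

S3: Parsed as (¬D ∨ G) → ¬((V → R) ⊕ ¬G)

¬D = ¬F = T
¬D ∨ G = T ∨ T = T
V → R = F → F = T
¬G = ¬T = F
(V → R) ⊕ ¬G = T ⊕ F = T
¬((V → R) ⊕ ¬G) = ¬T = F
(¬D ∨ G) → ¬((V → R) ⊕ ¬G) = T → F = F
Hence S3 is false.

2 of the 3 statements are true (S1, S2).

2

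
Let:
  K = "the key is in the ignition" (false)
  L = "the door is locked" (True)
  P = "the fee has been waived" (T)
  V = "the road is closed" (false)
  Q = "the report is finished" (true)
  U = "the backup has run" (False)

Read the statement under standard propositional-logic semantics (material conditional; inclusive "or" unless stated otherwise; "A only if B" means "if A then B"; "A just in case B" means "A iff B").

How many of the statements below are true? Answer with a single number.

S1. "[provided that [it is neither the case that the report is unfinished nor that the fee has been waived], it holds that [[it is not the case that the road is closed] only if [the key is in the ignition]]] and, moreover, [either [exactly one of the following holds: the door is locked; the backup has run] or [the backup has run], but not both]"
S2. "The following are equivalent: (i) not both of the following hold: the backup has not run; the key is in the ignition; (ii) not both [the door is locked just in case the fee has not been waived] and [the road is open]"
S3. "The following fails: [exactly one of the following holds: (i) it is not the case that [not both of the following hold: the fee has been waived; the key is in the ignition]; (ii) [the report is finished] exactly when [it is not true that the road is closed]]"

2

S1: In symbols: ((~Q nor P) -> (~V -> K)) & ((L xor U) xor U)

~Q = ~T = F
~Q nor P = F nor T = F
~V = ~F = T
~V -> K = T -> F = F
(~Q nor P) -> (~V -> K) = F -> F = T
L xor U = T xor F = T
(L xor U) xor U = T xor F = T
((~Q nor P) -> (~V -> K)) & ((L xor U) xor U) = T & T = T
So S1 is true.

S2: Parsed as (~U nand K) <-> ((L <-> ~P) nand ~V)

~U = ~F = T
~U nand K = T nand F = T
~P = ~T = F
L <-> ~P = T <-> F = F
~V = ~F = T
(L <-> ~P) nand ~V = F nand T = T
(~U nand K) <-> ((L <-> ~P) nand ~V) = T <-> T = T
Hence S2 is true.

S3: In symbols: ~(~(P nand K) xor (Q <-> ~V))

P nand K = T nand F = T
~(P nand K) = ~T = F
~V = ~F = T
Q <-> ~V = T <-> T = T
~(P nand K) xor (Q <-> ~V) = F xor T = T
~(~(P nand K) xor (Q <-> ~V)) = ~T = F
So S3 is false.

Count: 2.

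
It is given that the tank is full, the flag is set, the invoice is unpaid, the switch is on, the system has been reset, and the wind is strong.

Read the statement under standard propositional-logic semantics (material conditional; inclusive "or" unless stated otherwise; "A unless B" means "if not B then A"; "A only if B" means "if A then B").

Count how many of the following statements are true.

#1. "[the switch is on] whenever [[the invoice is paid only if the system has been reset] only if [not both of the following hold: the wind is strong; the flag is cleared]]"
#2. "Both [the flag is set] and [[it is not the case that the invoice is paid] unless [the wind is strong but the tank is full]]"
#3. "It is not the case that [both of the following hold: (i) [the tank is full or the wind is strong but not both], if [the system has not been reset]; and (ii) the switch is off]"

3

Let G = "the invoice is paid" (F), U = "the system has been reset" (T), Q = "the wind is strong" (T), S = "the flag is set" (T), K = "the switch is on" (T), R = "the tank is full" (T).

#1: Parsed as ((G → U) → (Q ↑ ¬S)) → K

G → U = F → T = T
¬S = ¬T = F
Q ↑ ¬S = T ↑ F = T
(G → U) → (Q ↑ ¬S) = T → T = T
((G → U) → (Q ↑ ¬S)) → K = T → T = T
So #1 is true.

#2: Formalization: S ∧ (¬G ∨ (Q ∧ R))

¬G = ¬F = T
Q ∧ R = T ∧ T = T
¬G ∨ (Q ∧ R) = T ∨ T = T
S ∧ (¬G ∨ (Q ∧ R)) = T ∧ T = T
So #2 is true.

#3: Parsed as ¬((¬U → (R ⊕ Q)) ∧ ¬K)

¬U = ¬T = F
R ⊕ Q = T ⊕ T = F
¬U → (R ⊕ Q) = F → F = T
¬K = ¬T = F
(¬U → (R ⊕ Q)) ∧ ¬K = T ∧ F = F
¬((¬U → (R ⊕ Q)) ∧ ¬K) = ¬F = T
So #3 is true.

True statements: 3 (#1, #2, #3).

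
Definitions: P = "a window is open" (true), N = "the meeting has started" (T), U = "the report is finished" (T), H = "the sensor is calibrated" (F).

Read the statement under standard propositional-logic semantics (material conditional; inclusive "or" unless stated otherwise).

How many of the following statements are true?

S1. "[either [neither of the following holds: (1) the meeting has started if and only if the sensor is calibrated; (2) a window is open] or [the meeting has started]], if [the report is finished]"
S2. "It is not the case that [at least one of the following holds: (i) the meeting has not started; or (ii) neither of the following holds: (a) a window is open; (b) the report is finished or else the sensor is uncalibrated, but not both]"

2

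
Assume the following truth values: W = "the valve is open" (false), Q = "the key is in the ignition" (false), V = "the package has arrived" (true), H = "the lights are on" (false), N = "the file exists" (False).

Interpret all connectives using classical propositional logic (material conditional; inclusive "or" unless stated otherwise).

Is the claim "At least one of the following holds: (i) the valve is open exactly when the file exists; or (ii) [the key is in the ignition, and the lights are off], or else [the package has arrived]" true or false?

Formalization: (W ↔ N) ∨ ((Q ∧ ¬H) ∨ V)

W ↔ N = F ↔ F = T
¬H = ¬F = T
Q ∧ ¬H = F ∧ T = F
(Q ∧ ¬H) ∨ V = F ∨ T = T
(W ↔ N) ∨ ((Q ∧ ¬H) ∨ V) = T ∨ T = T

True.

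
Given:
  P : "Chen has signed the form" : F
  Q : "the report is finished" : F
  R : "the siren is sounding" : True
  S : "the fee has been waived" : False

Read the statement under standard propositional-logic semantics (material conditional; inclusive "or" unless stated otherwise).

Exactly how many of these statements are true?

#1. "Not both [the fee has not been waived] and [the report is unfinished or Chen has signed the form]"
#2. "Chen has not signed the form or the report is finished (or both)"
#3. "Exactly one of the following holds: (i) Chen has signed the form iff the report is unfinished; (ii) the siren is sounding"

2

#1: This is ¬S ↑ (¬Q ∨ P).

¬S = ¬F = T
¬Q = ¬F = T
¬Q ∨ P = T ∨ F = T
¬S ↑ (¬Q ∨ P) = T ↑ T = F
Thus #1 is false.

#2: This is ¬P ∨ Q.

¬P = ¬F = T
¬P ∨ Q = T ∨ F = T
Hence #2 is true.

#3: Parsed as (P ↔ ¬Q) ⊕ R

¬Q = ¬F = T
P ↔ ¬Q = F ↔ T = F
(P ↔ ¬Q) ⊕ R = F ⊕ T = T
Hence #3 is true.

Count: 2.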